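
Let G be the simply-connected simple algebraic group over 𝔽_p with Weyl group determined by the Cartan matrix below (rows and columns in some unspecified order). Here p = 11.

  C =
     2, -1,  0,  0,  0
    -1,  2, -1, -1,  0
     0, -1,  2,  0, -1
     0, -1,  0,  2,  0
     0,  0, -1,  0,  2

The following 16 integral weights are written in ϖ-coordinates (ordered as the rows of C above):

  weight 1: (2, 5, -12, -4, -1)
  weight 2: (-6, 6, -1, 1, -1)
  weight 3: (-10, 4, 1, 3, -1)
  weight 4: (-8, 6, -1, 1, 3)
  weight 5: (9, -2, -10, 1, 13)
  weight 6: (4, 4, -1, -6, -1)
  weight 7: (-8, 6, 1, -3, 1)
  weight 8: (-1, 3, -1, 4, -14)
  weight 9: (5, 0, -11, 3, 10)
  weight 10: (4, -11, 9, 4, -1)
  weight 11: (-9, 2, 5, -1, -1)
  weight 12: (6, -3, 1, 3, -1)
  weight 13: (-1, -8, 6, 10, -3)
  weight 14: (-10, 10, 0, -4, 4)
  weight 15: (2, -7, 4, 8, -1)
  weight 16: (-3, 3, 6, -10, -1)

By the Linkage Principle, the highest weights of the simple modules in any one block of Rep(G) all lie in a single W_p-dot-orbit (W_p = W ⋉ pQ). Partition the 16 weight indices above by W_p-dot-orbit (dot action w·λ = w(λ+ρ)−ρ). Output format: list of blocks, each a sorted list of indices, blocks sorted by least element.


Root system D_5: the 5×5 matrix C matches after relabeling.

W_11-reps of the 16 weights in Ā_11 (same 5-coord order as C):

  [1] (3, 2, 0, 3, 1)
  [2] (5, 2, 0, 2, 0)
  [3] (5, 2, 0, 0, 2)
  [4] (5, 2, 0, 0, 2)
  [5] (3, 0, 1, 5, 0)
  [6] (5, 0, 0, 5, 0)
  [7] (5, 2, 0, 0, 2)
  [8] (5, 2, 0, 0, 2)
  [9] (3, 0, 1, 5, 0)
  [10] (5, 0, 0, 5, 0)
  [11] (3, 0, 1, 5, 0)
  [12] (5, 2, 0, 2, 0)
  [13] (5, 2, 0, 2, 0)
  [14] (3, 2, 0, 3, 1)
  [15] (3, 2, 0, 3, 1)
  [16] (5, 2, 0, 2, 0)

Partition of {1..16} into 5 W_11-dot-orbits:

[[1, 14, 15], [2, 12, 13, 16], [3, 4, 7, 8], [5, 9, 11], [6, 10]]


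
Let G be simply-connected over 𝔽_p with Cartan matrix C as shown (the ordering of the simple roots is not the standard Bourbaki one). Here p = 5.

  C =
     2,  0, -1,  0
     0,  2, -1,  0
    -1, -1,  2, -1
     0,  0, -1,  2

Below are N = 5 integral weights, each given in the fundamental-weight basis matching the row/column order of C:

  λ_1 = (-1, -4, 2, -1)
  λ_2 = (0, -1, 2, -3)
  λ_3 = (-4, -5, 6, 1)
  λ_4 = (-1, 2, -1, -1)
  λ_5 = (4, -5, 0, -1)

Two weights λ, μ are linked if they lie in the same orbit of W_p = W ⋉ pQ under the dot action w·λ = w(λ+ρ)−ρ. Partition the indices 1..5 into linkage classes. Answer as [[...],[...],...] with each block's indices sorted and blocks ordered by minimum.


Cartan matrix: type D_4 (|W|=192); un-permuting the 4 rows.

Each λ_j+ρ reduced to Ā_5; 4-tuples below use C's row order:

  1: (0, 3, 0, 0) · 2: (1, 0, 1, 2) · 3: (1, 0, 1, 2) · 4: (0, 3, 0, 0) · 5: (1, 0, 1, 2)

Linkage partition of the 5 weights (2 classes, p=5):

[[1, 4], [2, 3, 5]]


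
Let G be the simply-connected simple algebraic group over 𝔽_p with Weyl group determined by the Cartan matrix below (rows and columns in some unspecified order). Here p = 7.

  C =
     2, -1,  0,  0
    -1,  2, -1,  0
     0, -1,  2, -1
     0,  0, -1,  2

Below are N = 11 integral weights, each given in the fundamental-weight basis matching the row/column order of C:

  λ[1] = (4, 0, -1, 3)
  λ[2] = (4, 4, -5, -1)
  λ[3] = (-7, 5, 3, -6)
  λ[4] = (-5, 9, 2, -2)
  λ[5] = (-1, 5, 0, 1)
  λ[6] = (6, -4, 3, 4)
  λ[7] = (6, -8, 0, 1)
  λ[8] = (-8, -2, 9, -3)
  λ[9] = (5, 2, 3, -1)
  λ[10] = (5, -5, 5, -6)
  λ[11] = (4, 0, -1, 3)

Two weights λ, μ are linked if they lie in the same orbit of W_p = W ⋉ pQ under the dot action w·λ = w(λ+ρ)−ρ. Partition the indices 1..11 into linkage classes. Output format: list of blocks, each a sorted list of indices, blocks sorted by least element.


Root system A_4: the 4×4 matrix C matches after relabeling.

Alcove-folded reps (p=7, 11 weights, presented ϖ-order):

  λ_1+ρ ↦ (2, 1, 0, 1)
  λ_2+ρ ↦ (2, 1, 0, 1)
  λ_3+ρ ↦ (2, 1, 0, 1)
  λ_4+ρ ↦ (1, 1, 3, 1)
  λ_5+ρ ↦ (2, 4, 1, 0)
  λ_6+ρ ↦ (2, 1, 0, 1)
  λ_7+ρ ↦ (0, 1, 2, 4)
  λ_8+ρ ↦ (2, 4, 1, 0)
  λ_9+ρ ↦ (0, 1, 2, 4)
  λ_10+ρ ↦ (1, 1, 3, 1)
  λ_11+ρ ↦ (2, 1, 0, 1)

4 distinct reps among the 11 weights ⇒ 4 W_7-linkage classes:

[[1, 2, 3, 6, 11], [4, 10], [5, 8], [7, 9]]


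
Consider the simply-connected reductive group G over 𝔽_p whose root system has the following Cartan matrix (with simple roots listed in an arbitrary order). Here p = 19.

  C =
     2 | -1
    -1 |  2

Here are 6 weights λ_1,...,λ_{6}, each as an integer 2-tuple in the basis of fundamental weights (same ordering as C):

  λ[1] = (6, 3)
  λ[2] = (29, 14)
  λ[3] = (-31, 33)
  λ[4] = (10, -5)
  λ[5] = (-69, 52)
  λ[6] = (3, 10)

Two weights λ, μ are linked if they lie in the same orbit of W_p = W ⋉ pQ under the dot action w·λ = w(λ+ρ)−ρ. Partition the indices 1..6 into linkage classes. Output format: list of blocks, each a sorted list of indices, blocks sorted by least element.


Cartan matrix: type A_2 (|W|=6); un-permuting the 2 rows.

Each λ_j+ρ reduced to Ā_19; 2-tuples below use C's row order:

  λ_1+ρ ↦ (7, 4);  λ_2+ρ ↦ (7, 4);  λ_3+ρ ↦ (4, 11);  λ_4+ρ ↦ (7, 4);  λ_5+ρ ↦ (4, 11);  λ_6+ρ ↦ (4, 11)

Linkage partition of the 6 weights (2 classes, p=19):

[[1, 2, 4], [3, 5, 6]]


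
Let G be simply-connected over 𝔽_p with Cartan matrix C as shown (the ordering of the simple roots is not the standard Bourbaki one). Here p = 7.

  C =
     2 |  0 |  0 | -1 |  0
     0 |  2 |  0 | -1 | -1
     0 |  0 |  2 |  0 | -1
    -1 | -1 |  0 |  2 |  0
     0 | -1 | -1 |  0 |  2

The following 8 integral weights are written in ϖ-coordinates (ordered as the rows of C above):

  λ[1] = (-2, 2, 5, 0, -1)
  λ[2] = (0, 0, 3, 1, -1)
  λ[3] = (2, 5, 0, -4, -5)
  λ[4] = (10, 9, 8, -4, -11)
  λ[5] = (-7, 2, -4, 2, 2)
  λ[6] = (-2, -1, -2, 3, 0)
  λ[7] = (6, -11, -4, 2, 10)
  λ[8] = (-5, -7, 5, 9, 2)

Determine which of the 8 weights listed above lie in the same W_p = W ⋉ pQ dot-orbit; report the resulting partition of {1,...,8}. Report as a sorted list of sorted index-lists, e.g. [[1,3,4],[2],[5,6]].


Dynkin diagram of C (from the 8 off-diagonal −1 entries): A_5.

λ_j+ρ reflected into Ā_7 (⟨·,θ^∨⟩≤7); 5-tuples as given:

    λ_1 → (0, 1, 3, 2, 0)
    λ_2 → (0, 1, 3, 2, 0)
    λ_3 → (0, 1, 3, 2, 0)
    λ_4 → (0, 1, 3, 2, 0)
    λ_5 → (1, 0, 1, 3, 0)
    λ_6 → (1, 0, 1, 3, 0)
    λ_7 → (1, 0, 1, 3, 0)
    λ_8 → (0, 1, 3, 2, 0)

These 8 weights hit 2 W_7-dot-orbits; sizes (5, 3):

[[1, 2, 3, 4, 8], [5, 6, 7]]


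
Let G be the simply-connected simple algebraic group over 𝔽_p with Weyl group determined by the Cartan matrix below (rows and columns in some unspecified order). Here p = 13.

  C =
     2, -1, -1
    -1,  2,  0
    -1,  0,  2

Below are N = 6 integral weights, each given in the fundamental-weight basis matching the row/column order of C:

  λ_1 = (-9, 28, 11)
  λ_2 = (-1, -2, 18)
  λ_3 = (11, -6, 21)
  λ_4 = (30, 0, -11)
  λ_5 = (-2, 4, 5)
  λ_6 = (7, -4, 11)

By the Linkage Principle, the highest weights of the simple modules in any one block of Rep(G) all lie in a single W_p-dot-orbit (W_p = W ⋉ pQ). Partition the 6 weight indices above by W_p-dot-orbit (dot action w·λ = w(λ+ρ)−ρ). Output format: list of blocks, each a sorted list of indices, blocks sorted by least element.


Cartan matrix: type A_3 (|W|=24); un-permuting the 3 rows.

Ā_13 reps of the 6 weights (A_3, coords as presented):

  [1] (1, 4, 5) · [2] (5, 1, 7) · [3] (1, 4, 5) · [4] (1, 4, 5) · [5] (1, 4, 5) · [6] (1, 4, 5)

2 distinct reps among the 6 weights ⇒ 2 W_13-linkage classes:

[[1, 3, 4, 5, 6], [2]]


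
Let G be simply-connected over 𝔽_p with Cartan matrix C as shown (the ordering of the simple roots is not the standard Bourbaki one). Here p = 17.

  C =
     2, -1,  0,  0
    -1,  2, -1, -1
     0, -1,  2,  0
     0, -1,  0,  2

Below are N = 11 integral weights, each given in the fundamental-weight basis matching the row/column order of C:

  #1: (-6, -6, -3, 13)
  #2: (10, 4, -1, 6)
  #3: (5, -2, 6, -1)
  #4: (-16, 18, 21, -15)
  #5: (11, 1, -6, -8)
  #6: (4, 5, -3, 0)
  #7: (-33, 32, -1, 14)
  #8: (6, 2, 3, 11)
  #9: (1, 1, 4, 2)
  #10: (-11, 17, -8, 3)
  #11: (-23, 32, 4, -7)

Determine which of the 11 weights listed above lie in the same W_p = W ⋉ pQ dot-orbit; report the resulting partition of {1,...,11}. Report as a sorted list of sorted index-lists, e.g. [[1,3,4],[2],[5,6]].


Root system D_4: the 4×4 matrix C matches after relabeling.

λ_j+ρ reflected into Ā_17 (⟨·,θ^∨⟩≤17); 4-tuples as given:

  1: (2, 2, 5, 3) · 2: (5, 0, 6, 1) · 3: (5, 0, 6, 1) · 4: (2, 2, 5, 3) · 5: (2, 2, 5, 3) · 6: (5, 4, 2, 1) · 7: (1, 0, 1, 14) · 8: (2, 2, 5, 3) · 9: (2, 2, 5, 3) · 10: (5, 4, 2, 1) · 11: (5, 4, 2, 1)

Partition of {1..11} into 4 W_17-dot-orbits:

[[1, 4, 5, 8, 9], [2, 3], [6, 10, 11], [7]]


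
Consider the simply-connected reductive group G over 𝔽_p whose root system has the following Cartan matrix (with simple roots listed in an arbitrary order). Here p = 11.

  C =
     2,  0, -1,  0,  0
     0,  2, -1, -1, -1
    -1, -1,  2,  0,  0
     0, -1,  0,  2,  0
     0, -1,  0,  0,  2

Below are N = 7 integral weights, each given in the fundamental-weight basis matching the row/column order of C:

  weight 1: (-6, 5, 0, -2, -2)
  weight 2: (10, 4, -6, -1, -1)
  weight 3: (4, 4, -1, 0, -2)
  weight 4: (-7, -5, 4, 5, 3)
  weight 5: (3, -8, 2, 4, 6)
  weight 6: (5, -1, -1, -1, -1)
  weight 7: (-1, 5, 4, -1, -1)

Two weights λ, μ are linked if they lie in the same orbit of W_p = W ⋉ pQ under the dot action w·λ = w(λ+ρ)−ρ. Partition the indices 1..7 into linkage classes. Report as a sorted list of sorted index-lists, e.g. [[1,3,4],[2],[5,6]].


Type D_5, rank 5, |W|=1920; reorder rows/cols to standard.

W_11-reps of the 7 weights in Ā_11 (same 5-coord order as C):

    [1] (1, 0, 4, 1, 1)
    [2] (6, 0, 0, 0, 0)
    [3] (1, 0, 4, 1, 1)
    [4] (1, 0, 4, 1, 1)
    [5] (0, 1, 3, 2, 0)
    [6] (6, 0, 0, 0, 0)
    [7] (6, 0, 0, 0, 0)

Linkage partition of the 7 weights (3 classes, p=11):

[[1, 3, 4], [2, 6, 7], [5]]


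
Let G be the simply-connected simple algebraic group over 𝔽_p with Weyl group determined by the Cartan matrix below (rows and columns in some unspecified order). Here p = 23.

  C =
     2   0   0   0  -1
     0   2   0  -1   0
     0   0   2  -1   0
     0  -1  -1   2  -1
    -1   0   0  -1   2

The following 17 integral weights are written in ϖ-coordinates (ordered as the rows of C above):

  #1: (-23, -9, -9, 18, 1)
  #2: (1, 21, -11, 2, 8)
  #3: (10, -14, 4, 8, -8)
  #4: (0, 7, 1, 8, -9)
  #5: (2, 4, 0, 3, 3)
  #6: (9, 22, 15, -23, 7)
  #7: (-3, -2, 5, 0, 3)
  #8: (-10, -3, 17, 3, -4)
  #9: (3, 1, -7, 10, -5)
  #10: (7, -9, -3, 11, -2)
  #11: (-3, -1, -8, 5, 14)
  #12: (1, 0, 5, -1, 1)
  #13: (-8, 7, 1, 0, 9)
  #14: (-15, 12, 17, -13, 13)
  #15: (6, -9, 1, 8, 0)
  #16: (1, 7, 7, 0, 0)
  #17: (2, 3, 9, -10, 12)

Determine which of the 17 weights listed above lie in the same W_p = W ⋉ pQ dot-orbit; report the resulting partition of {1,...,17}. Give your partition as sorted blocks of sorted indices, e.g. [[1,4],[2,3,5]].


Root system D_5: the 5×5 matrix C matches after relabeling.

Each λ_j+ρ reduced to Ā_23; 5-tuples below use C's row order:

  [1] (2, 8, 8, 1, 1)
  [2] (7, 8, 2, 1, 1)
  [3] (0, 2, 6, 1, 4)
  [4] (7, 8, 2, 1, 1)
  [5] (3, 5, 1, 4, 2)
  [6] (2, 1, 6, 0, 2)
  [7] (2, 1, 6, 0, 2)
  [8] (2, 8, 8, 1, 1)
  [9] (0, 2, 6, 1, 4)
  [10] (7, 8, 2, 1, 1)
  [11] (2, 1, 6, 0, 2)
  [12] (2, 1, 6, 0, 2)
  [13] (7, 8, 2, 1, 1)
  [14] (2, 1, 6, 0, 2)
  [15] (7, 8, 2, 1, 1)
  [16] (2, 8, 8, 1, 1)
  [17] (3, 5, 1, 4, 2)

Grouping the 17 weights by Ā_23-representative: 5 linkage classes.

[[1, 8, 16], [2, 4, 10, 13, 15], [3, 9], [5, 17], [6, 7, 11, 12, 14]]


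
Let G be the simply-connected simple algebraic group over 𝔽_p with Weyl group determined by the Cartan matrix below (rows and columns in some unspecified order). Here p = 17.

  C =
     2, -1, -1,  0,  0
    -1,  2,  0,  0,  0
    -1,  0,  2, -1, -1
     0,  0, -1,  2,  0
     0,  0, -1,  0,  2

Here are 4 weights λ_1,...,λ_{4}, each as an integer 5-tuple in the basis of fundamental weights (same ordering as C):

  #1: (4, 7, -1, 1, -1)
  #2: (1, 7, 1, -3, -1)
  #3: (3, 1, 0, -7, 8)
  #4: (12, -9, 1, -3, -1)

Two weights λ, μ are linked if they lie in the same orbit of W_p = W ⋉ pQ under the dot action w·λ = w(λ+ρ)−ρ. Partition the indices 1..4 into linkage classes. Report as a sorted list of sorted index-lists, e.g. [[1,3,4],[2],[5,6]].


D_5 Cartan matrix, 5 simple roots permuted; ρ=(1,1,1,1,1).

W_17-reps of the 4 weights in Ā_17 (same 5-coord order as C):

  λ_1 → (2, 8, 0, 2, 0)
  λ_2 → (2, 8, 0, 2, 0)
  λ_3 → (1, 1, 4, 1, 4)
  λ_4 → (2, 8, 0, 2, 0)

2 distinct reps among the 4 weights ⇒ 2 W_17-linkage classes:

[[1, 2, 4], [3]]


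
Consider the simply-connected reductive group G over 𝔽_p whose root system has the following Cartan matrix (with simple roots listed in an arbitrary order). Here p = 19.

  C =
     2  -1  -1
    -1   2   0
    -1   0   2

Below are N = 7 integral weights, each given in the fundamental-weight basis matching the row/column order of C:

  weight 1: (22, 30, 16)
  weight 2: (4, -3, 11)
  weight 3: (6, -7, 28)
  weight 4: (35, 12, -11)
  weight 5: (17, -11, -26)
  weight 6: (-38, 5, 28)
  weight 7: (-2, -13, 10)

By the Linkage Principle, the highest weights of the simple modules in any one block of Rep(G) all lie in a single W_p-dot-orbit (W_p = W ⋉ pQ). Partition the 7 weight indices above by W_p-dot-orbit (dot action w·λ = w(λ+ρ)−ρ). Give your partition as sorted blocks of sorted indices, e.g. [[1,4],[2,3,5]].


A_3 Cartan matrix, 3 simple roots permuted; ρ=(1,1,1).

Ā_19 reps of the 7 weights (A_3, coords as presented):

  [1] (3, 2, 12)
  [2] (3, 2, 12)
  [3] (10, 1, 2)
  [4] (10, 1, 2)
  [5] (10, 1, 2)
  [6] (10, 1, 2)
  [7] (10, 1, 2)

These 7 weights hit 2 W_19-dot-orbits; sizes (2, 5):

[[1, 2], [3, 4, 5, 6, 7]]


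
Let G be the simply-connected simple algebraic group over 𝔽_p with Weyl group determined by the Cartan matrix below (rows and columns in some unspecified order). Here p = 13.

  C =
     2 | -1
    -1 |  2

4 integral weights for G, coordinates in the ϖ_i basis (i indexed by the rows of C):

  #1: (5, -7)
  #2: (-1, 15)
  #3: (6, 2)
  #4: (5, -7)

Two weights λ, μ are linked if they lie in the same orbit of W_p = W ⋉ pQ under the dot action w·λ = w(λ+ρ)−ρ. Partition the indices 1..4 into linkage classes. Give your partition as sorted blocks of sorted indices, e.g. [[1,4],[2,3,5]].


Cartan matrix: type A_2 (|W|=6); un-permuting the 2 rows.

Folding the 4 weights λ_j+ρ into Ā_13 (reps in the given 2-coord order):

  λ_1+ρ ↦ (0, 6)
  λ_2+ρ ↦ (3, 10)
  λ_3+ρ ↦ (7, 3)
  λ_4+ρ ↦ (0, 6)

Partition of {1..4} into 3 W_13-dot-orbits:

[[1, 4], [2], [3]]


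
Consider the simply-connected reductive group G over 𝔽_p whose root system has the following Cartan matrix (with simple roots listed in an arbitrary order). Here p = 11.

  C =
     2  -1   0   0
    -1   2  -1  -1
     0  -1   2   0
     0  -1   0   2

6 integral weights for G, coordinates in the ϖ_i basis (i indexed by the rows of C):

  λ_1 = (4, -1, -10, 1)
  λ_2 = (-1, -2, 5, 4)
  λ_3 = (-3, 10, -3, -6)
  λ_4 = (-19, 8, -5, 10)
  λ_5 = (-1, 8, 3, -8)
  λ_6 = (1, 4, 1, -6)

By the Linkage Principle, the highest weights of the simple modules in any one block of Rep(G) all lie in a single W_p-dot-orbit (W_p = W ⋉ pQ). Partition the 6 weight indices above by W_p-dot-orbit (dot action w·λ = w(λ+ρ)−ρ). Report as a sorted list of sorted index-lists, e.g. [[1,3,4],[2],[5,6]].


Dynkin diagram of C (from the 6 off-diagonal −1 entries): D_4.

W_11-reps of the 6 weights in Ā_11 (same 4-coord order as C):

  λ_1+ρ ↦ (2, 0, 2, 5)
  λ_2+ρ ↦ (1, 0, 5, 4)
  λ_3+ρ ↦ (2, 0, 2, 5)
  λ_4+ρ ↦ (2, 0, 2, 5)
  λ_5+ρ ↦ (2, 0, 2, 5)
  λ_6+ρ ↦ (2, 0, 2, 5)

Linkage partition of the 6 weights (2 classes, p=11):

[[1, 3, 4, 5, 6], [2]]


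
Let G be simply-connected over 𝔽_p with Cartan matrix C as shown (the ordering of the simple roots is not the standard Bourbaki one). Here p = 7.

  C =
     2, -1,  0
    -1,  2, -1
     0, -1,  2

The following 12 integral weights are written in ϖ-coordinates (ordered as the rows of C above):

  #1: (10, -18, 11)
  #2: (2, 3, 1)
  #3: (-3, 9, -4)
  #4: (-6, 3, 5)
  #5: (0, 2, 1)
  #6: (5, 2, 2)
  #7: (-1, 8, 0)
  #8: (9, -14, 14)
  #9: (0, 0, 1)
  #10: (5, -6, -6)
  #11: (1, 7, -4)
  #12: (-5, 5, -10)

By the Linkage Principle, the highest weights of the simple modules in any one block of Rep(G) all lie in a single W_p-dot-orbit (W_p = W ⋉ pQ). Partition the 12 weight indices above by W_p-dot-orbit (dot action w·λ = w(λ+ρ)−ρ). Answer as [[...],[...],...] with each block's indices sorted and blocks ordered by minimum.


C ↔ A_3 under row/col permutation; |W(A_3)| = 24.

Ā_7 reps of the 12 weights (A_3, coords as presented):

  λ_1 → (1, 3, 2);  λ_2 → (1, 4, 0);  λ_3 → (1, 4, 0);  λ_4 → (1, 1, 2);  λ_5 → (1, 3, 2);  λ_6 → (1, 1, 2);  λ_7 → (1, 4, 0);  λ_8 → (1, 1, 2);  λ_9 → (1, 1, 2);  λ_10 → (1, 1, 2);  λ_11 → (1, 4, 0);  λ_12 → (1, 4, 0)

3 distinct reps among the 12 weights ⇒ 3 W_7-linkage classes:

[[1, 5], [2, 3, 7, 11, 12], [4, 6, 8, 9, 10]]


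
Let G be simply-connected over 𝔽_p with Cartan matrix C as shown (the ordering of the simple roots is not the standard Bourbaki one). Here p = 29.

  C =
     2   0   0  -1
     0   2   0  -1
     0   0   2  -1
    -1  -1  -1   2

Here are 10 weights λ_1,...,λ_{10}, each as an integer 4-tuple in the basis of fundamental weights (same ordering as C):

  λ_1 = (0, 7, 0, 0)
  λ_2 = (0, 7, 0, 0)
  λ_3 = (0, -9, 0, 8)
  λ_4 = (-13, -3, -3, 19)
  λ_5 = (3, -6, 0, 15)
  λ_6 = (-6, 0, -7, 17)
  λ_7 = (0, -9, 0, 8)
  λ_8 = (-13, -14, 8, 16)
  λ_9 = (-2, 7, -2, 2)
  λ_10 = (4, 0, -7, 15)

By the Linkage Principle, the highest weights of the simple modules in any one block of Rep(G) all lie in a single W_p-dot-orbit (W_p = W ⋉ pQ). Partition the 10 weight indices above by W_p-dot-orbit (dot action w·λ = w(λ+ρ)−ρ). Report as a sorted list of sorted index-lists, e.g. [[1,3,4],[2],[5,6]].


Root system D_4: the 4×4 matrix C matches after relabeling.

λ_j+ρ reflected into Ā_29 (⟨·,θ^∨⟩≤29); 4-tuples as given:

    λ_1 → (1, 8, 1, 1)
    λ_2 → (1, 8, 1, 1)
    λ_3 → (1, 8, 1, 1)
    λ_4 → (12, 2, 2, 4)
    λ_5 → (4, 5, 1, 8)
    λ_6 → (5, 1, 6, 7)
    λ_7 → (1, 8, 1, 1)
    λ_8 → (4, 5, 1, 8)
    λ_9 → (1, 8, 1, 1)
    λ_10 → (5, 1, 6, 7)

Partition of {1..10} into 4 W_29-dot-orbits:

[[1, 2, 3, 7, 9], [4], [5, 8], [6, 10]]


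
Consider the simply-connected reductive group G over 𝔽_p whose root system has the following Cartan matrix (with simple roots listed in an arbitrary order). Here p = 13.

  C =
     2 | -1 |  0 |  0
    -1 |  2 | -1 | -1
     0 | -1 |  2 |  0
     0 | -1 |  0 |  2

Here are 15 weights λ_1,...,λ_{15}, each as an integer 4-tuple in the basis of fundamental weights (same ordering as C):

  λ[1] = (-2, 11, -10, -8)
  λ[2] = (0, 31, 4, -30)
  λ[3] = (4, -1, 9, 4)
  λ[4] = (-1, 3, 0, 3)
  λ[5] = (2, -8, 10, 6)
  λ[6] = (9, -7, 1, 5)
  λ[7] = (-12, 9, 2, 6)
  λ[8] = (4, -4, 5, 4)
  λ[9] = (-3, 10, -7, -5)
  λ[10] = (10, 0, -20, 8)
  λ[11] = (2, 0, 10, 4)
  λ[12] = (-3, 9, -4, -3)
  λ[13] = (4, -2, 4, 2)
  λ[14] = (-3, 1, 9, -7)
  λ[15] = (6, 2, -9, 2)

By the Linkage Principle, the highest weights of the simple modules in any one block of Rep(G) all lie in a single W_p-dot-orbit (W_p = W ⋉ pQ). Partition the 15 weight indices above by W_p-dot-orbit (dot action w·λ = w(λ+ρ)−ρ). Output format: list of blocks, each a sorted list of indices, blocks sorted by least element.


Cartan matrix: type D_4 (|W|=192); un-permuting the 4 rows.

Ā_13 reps of the 15 weights (D_4, coords as presented):

  λ_1 → (4, 1, 4, 2)
  λ_2 → (1, 1, 5, 3)
  λ_3 → (2, 3, 3, 2)
  λ_4 → (0, 4, 1, 4)
  λ_5 → (4, 2, 4, 0)
  λ_6 → (4, 2, 4, 0)
  λ_7 → (4, 2, 4, 0)
  λ_8 → (2, 3, 3, 2)
  λ_9 → (1, 1, 5, 3)
  λ_10 → (1, 1, 5, 3)
  λ_11 → (4, 1, 4, 2)
  λ_12 → (2, 3, 3, 2)
  λ_13 → (4, 1, 4, 2)
  λ_14 → (4, 2, 4, 0)
  λ_15 → (2, 3, 3, 2)

The 15 indices split into 5 linkage classes (same alcove rep ⇔ same W_13-dot-orbit):

[[1, 11, 13], [2, 9, 10], [3, 8, 12, 15], [4], [5, 6, 7, 14]]


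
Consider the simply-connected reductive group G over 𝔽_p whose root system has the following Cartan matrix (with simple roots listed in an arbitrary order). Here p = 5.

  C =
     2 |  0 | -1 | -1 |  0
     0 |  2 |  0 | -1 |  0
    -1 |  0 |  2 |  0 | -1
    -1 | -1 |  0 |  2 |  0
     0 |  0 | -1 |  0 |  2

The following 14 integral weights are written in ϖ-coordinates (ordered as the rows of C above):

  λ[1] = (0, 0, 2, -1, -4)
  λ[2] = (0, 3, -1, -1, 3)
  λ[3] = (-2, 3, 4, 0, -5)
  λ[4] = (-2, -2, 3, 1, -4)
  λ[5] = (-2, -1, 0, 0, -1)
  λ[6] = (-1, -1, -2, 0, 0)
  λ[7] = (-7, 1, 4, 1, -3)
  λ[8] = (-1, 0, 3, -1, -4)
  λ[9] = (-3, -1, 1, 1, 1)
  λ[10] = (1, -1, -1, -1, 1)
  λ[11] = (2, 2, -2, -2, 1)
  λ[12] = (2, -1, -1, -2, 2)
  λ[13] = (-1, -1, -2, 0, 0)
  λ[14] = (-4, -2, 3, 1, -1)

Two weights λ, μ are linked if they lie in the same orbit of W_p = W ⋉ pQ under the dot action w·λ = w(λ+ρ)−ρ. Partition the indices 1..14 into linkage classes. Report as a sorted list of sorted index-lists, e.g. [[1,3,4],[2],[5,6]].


C ↔ A_5 under row/col permutation; |W(A_5)| = 720.

Folding the 14 weights λ_j+ρ into Ā_5 (reps in the given 5-coord order):

  [1] (1, 1, 0, 0, 3)
  [2] (1, 0, 0, 0, 0)
  [3] (1, 0, 0, 0, 0)
  [4] (1, 1, 0, 0, 3)
  [5] (1, 0, 0, 0, 0)
  [6] (1, 0, 0, 0, 0)
  [7] (1, 1, 1, 1, 0)
  [8] (0, 1, 1, 0, 3)
  [9] (2, 0, 0, 0, 2)
  [10] (2, 0, 0, 0, 2)
  [11] (1, 1, 1, 1, 0)
  [12] (2, 0, 0, 0, 2)
  [13] (1, 0, 0, 0, 0)
  [14] (1, 1, 1, 1, 0)

5 distinct reps among the 14 weights ⇒ 5 W_5-linkage classes:

[[1, 4], [2, 3, 5, 6, 13], [7, 11, 14], [8], [9, 10, 12]]


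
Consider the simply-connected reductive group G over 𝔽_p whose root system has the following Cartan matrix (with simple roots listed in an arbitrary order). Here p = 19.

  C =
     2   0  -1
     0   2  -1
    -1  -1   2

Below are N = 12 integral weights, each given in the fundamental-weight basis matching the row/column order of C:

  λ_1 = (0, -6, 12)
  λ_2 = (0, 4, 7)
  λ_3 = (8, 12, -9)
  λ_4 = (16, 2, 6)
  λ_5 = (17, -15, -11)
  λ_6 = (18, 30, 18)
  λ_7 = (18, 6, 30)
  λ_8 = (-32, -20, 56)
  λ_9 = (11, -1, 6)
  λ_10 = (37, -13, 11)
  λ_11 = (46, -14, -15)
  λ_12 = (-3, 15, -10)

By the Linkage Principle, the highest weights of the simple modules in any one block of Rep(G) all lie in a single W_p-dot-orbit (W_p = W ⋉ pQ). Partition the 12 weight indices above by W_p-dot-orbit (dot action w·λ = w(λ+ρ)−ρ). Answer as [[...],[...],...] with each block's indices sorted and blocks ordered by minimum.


Root system A_3: the 3×3 matrix C matches after relabeling.

W_19-reps of the 12 weights in Ā_19 (same 3-coord order as C):

  λ_1 → (1, 5, 8);  λ_2 → (1, 5, 8);  λ_3 → (1, 5, 8);  λ_4 → (9, 5, 2);  λ_5 → (1, 5, 8);  λ_6 → (12, 0, 7);  λ_7 → (12, 0, 7);  λ_8 → (12, 0, 7);  λ_9 → (12, 0, 7);  λ_10 → (12, 0, 7);  λ_11 → (1, 5, 8);  λ_12 → (9, 5, 2)

Partition of {1..12} into 3 W_19-dot-orbits:

[[1, 2, 3, 5, 11], [4, 12], [6, 7, 8, 9, 10]]


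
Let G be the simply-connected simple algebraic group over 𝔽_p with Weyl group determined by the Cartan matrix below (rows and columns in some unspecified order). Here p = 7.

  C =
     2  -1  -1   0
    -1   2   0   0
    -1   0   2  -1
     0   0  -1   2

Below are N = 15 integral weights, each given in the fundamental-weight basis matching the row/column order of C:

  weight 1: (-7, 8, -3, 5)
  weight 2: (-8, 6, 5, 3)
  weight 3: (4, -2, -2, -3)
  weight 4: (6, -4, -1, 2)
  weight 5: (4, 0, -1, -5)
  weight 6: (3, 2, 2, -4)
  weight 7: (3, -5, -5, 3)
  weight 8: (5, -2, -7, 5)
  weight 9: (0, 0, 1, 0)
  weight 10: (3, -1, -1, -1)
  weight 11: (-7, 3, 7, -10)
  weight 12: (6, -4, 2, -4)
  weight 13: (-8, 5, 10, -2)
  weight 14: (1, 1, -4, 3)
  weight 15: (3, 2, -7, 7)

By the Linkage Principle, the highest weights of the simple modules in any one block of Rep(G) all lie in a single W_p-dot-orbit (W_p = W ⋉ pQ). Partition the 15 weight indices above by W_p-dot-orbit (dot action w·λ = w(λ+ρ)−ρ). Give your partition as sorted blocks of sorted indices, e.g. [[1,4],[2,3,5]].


Dynkin diagram of C (from the 6 off-diagonal −1 entries): A_4.

λ_j+ρ reflected into Ā_7 (⟨·,θ^∨⟩≤7); 4-tuples as given:

  1: (1, 1, 4, 0) · 2: (3, 3, 1, 0) · 3: (1, 1, 2, 1) · 4: (4, 0, 0, 0) · 5: (1, 1, 4, 0) · 6: (4, 0, 0, 0) · 7: (4, 0, 0, 0) · 8: (1, 0, 5, 0) · 9: (1, 1, 2, 1) · 10: (4, 0, 0, 0) · 11: (1, 1, 4, 0) · 12: (4, 0, 0, 0) · 13: (3, 1, 0, 1) · 14: (1, 1, 2, 1) · 15: (1, 1, 4, 0)

Grouping the 15 weights by Ā_7-representative: 6 linkage classes.

[[1, 5, 11, 15], [2], [3, 9, 14], [4, 6, 7, 10, 12], [8], [13]]


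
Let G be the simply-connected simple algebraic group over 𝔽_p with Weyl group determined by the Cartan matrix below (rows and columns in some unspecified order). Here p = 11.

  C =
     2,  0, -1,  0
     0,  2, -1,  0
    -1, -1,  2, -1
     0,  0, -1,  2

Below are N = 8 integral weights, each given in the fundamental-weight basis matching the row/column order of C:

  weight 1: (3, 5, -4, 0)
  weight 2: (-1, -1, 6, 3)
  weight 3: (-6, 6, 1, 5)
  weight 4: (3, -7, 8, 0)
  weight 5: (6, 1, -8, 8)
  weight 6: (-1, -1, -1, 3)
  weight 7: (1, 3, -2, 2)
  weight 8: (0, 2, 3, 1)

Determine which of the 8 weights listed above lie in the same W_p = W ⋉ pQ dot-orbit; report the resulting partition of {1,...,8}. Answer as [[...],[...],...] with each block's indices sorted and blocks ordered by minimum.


Cartan matrix: type D_4 (|W|=192); un-permuting the 4 rows.

Each λ_j+ρ reduced to Ā_11; 4-tuples below use C's row order:

  1: (1, 3, 1, 2)
  2: (0, 0, 0, 4)
  3: (1, 3, 1, 2)
  4: (1, 3, 1, 2)
  5: (0, 5, 2, 2)
  6: (0, 0, 0, 4)
  7: (1, 3, 1, 2)
  8: (1, 3, 1, 2)

These 8 weights hit 3 W_11-dot-orbits; sizes (5, 2, 1):

[[1, 3, 4, 7, 8], [2, 6], [5]]


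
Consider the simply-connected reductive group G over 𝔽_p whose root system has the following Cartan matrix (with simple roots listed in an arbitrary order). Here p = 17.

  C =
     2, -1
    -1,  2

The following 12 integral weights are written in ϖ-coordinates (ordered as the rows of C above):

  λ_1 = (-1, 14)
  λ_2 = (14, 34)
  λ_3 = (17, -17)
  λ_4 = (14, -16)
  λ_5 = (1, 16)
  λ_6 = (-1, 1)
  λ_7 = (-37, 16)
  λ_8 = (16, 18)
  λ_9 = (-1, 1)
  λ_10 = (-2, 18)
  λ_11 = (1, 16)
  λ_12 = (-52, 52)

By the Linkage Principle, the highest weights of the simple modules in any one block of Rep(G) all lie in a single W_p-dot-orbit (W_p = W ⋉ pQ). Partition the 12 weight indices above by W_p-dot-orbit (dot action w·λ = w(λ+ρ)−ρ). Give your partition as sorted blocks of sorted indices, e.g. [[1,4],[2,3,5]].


A_2 Cartan matrix, 2 simple roots permuted; ρ=(1,1).

Each λ_j+ρ reduced to Ā_17; 2-tuples below use C's row order:

  λ_1 → (0, 15)
  λ_2 → (1, 15)
  λ_3 → (1, 15)
  λ_4 → (0, 15)
  λ_5 → (0, 15)
  λ_6 → (0, 2)
  λ_7 → (0, 2)
  λ_8 → (0, 2)
  λ_9 → (0, 2)
  λ_10 → (1, 15)
  λ_11 → (0, 15)
  λ_12 → (0, 2)

These 12 weights hit 3 W_17-dot-orbits; sizes (4, 3, 5):

[[1, 4, 5, 11], [2, 3, 10], [6, 7, 8, 9, 12]]


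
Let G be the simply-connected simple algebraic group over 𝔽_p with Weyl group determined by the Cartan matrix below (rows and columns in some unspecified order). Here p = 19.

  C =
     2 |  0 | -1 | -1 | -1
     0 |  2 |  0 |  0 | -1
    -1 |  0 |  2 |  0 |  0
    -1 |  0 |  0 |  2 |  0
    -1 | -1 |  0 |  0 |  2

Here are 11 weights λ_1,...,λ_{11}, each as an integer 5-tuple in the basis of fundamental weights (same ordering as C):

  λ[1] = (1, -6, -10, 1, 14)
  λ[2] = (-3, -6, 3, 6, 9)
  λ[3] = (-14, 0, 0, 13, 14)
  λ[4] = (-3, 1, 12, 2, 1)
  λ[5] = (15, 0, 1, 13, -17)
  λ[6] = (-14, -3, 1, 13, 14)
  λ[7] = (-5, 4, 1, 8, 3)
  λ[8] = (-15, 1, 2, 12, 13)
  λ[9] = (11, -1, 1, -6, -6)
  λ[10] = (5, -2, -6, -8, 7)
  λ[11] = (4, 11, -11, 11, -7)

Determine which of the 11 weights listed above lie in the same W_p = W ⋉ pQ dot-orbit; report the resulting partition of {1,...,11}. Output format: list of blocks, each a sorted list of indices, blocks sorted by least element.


Dynkin diagram of C (from the 8 off-diagonal −1 entries): D_5.

Alcove-folded reps (p=19, 11 weights, presented ϖ-order):

  [1] (2, 5, 2, 5, 0) · [2] (2, 5, 2, 5, 0) · [3] (1, 1, 12, 1, 1) · [4] (2, 2, 11, 1, 0) · [5] (2, 2, 11, 1, 0) · [6] (2, 2, 11, 1, 0) · [7] (2, 5, 2, 5, 0) · [8] (2, 2, 11, 1, 0) · [9] (2, 5, 2, 5, 0) · [10] (5, 1, 1, 1, 1) · [11] (5, 1, 1, 1, 1)

These 11 weights hit 4 W_19-dot-orbits; sizes (4, 1, 4, 2):

[[1, 2, 7, 9], [3], [4, 5, 6, 8], [10, 11]]


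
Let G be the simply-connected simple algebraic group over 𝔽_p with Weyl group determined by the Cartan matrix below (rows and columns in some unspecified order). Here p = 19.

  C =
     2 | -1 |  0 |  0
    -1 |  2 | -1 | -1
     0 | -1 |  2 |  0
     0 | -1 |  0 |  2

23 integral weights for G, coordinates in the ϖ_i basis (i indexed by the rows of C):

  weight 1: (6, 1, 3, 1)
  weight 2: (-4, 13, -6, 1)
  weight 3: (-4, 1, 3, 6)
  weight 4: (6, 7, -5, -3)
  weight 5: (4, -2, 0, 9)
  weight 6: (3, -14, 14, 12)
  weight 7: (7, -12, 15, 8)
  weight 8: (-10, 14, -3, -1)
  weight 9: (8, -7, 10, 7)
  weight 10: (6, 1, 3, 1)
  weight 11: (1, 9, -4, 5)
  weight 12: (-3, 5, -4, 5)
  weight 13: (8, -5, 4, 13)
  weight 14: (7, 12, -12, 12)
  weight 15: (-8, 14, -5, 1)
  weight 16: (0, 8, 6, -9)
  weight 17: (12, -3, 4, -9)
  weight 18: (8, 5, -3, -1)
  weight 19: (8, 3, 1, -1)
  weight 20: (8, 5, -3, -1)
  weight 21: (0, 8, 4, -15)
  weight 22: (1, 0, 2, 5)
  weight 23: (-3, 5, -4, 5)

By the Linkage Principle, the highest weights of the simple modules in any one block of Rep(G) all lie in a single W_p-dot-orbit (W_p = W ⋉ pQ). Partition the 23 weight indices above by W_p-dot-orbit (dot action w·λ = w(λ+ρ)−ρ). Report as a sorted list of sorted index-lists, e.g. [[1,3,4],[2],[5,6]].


Dynkin diagram of C (from the 6 off-diagonal −1 entries): D_4.

W_19-reps of the 23 weights in Ā_19 (same 4-coord order as C):

    λ_1+ρ ↦ (7, 2, 4, 2)
    λ_2+ρ ↦ (3, 3, 5, 2)
    λ_3+ρ ↦ (2, 1, 3, 6)
    λ_4+ρ ↦ (7, 2, 4, 2)
    λ_5+ρ ↦ (4, 1, 0, 9)
    λ_6+ρ ↦ (9, 4, 2, 0)
    λ_7+ρ ↦ (3, 3, 5, 2)
    λ_8+ρ ↦ (9, 4, 2, 0)
    λ_9+ρ ↦ (3, 3, 5, 2)
    λ_10+ρ ↦ (7, 2, 4, 2)
    λ_11+ρ ↦ (2, 1, 3, 6)
    λ_12+ρ ↦ (2, 1, 3, 6)
    λ_13+ρ ↦ (4, 1, 0, 9)
    λ_14+ρ ↦ (7, 2, 4, 2)
    λ_15+ρ ↦ (7, 2, 4, 2)
    λ_16+ρ ↦ (1, 1, 7, 8)
    λ_17+ρ ↦ (3, 3, 5, 2)
    λ_18+ρ ↦ (9, 4, 2, 0)
    λ_19+ρ ↦ (9, 4, 2, 0)
    λ_20+ρ ↦ (9, 4, 2, 0)
    λ_21+ρ ↦ (4, 1, 0, 9)
    λ_22+ρ ↦ (2, 1, 3, 6)
    λ_23+ρ ↦ (2, 1, 3, 6)

Grouping the 23 weights by Ā_19-representative: 6 linkage classes.

[[1, 4, 10, 14, 15], [2, 7, 9, 17], [3, 11, 12, 22, 23], [5, 13, 21], [6, 8, 18, 19, 20], [16]]


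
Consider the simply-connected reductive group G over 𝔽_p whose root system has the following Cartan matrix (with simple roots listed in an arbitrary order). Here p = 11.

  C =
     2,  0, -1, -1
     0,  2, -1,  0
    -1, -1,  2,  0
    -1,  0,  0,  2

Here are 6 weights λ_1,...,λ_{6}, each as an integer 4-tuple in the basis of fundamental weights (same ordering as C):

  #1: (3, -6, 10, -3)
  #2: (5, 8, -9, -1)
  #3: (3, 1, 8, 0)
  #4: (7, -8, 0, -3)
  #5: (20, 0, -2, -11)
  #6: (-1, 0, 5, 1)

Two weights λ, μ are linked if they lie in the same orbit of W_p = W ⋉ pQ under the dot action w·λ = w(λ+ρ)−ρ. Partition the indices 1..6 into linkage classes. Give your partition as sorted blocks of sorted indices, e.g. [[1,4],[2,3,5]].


Root system A_4: the 4×4 matrix C matches after relabeling.

W_11-reps of the 6 weights in Ā_11 (same 4-coord order as C):

  λ_1+ρ ↦ (0, 1, 6, 2);  λ_2+ρ ↦ (0, 1, 6, 2);  λ_3+ρ ↦ (0, 1, 6, 2);  λ_4+ρ ↦ (0, 1, 6, 2);  λ_5+ρ ↦ (1, 1, 9, 0);  λ_6+ρ ↦ (0, 1, 6, 2)

Linkage partition of the 6 weights (2 classes, p=11):

[[1, 2, 3, 4, 6], [5]]


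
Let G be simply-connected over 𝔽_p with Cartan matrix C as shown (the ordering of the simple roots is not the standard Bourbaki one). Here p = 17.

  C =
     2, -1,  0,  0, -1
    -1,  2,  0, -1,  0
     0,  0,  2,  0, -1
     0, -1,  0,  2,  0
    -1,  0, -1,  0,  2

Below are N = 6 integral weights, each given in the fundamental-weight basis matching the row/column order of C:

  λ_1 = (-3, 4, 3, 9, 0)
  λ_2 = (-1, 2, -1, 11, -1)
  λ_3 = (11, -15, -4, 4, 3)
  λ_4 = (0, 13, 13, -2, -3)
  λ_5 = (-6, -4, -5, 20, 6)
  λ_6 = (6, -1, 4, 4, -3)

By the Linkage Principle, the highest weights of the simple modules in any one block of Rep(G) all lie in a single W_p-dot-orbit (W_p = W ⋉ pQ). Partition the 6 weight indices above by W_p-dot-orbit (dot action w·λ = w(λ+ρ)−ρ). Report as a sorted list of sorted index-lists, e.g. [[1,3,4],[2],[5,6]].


C ↔ A_5 under row/col permutation; |W(A_5)| = 720.

Folding the 6 weights λ_j+ρ into Ā_17 (reps in the given 5-coord order):

    λ_1 → (1, 3, 2, 9, 1)
    λ_2 → (0, 3, 0, 12, 0)
    λ_3 → (1, 3, 2, 9, 1)
    λ_4 → (1, 3, 2, 9, 1)
    λ_5 → (1, 3, 2, 9, 1)
    λ_6 → (5, 0, 3, 5, 2)

3 distinct reps among the 6 weights ⇒ 3 W_17-linkage classes:

[[1, 3, 4, 5], [2], [6]]


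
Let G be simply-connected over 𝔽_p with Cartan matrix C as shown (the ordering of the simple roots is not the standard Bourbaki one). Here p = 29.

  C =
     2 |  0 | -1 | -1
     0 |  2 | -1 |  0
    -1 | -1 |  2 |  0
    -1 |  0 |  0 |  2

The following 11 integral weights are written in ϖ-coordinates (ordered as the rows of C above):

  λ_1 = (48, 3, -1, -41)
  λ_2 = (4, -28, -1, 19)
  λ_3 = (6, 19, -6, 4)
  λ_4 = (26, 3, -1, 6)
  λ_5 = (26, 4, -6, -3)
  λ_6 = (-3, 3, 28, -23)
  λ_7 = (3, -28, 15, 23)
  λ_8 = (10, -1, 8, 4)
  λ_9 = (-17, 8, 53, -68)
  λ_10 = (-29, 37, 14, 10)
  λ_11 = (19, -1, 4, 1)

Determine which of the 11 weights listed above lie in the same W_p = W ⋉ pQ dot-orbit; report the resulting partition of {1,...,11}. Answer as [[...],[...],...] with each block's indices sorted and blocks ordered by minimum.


Dynkin diagram of C (from the 6 off-diagonal −1 entries): A_4.

Alcove-folded reps (p=29, 11 weights, presented ϖ-order):

  [1] (11, 0, 9, 5);  [2] (20, 0, 5, 2);  [3] (2, 15, 5, 5);  [4] (20, 0, 5, 2);  [5] (20, 0, 5, 2);  [6] (20, 0, 5, 2);  [7] (7, 1, 4, 2);  [8] (11, 0, 9, 5);  [9] (11, 0, 9, 5);  [10] (7, 1, 4, 2);  [11] (20, 0, 5, 2)

These 11 weights hit 4 W_29-dot-orbits; sizes (3, 5, 1, 2):

[[1, 8, 9], [2, 4, 5, 6, 11], [3], [7, 10]]


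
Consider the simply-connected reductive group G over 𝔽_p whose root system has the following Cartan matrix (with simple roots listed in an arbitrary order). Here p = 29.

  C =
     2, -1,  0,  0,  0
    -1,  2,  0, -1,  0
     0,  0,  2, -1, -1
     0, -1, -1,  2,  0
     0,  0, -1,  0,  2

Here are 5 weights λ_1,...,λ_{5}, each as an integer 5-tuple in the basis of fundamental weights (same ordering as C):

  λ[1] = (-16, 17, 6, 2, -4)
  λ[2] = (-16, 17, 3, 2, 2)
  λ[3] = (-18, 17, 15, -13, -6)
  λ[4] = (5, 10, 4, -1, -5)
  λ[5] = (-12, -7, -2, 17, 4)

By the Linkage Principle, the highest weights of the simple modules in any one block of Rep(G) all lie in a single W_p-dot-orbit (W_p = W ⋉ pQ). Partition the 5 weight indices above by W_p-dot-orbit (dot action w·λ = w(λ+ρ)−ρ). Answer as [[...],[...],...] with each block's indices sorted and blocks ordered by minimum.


Root system A_5: the 5×5 matrix C matches after relabeling.

Ā_29 reps of the 5 weights (A_5, coords as presented):

    [1] (15, 3, 4, 3, 3)
    [2] (15, 3, 4, 3, 3)
    [3] (6, 11, 1, 0, 4)
    [4] (6, 11, 1, 0, 4)
    [5] (6, 11, 1, 0, 4)

Partition of {1..5} into 2 W_29-dot-orbits:

[[1, 2], [3, 4, 5]]


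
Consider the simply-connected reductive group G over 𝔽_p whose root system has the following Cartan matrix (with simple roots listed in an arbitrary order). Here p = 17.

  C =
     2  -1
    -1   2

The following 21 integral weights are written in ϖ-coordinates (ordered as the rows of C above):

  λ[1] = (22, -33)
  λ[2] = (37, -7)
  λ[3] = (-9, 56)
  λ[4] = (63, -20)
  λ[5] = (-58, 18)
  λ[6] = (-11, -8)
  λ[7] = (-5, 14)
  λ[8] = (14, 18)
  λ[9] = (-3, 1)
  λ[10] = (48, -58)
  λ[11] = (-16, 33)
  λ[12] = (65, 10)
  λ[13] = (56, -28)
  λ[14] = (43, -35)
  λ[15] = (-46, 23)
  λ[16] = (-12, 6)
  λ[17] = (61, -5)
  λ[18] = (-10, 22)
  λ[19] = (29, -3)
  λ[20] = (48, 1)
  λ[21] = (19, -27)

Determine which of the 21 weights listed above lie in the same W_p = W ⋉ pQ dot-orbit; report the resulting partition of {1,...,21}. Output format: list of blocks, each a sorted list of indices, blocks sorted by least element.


A_2 Cartan matrix, 2 simple roots permuted; ρ=(1,1).

W_17-reps of the 21 weights in Ā_17 (same 2-coord order as C):

  [1] (6, 2);  [2] (4, 11);  [3] (6, 2);  [4] (4, 11);  [5] (4, 11);  [6] (7, 10);  [7] (4, 11);  [8] (2, 0);  [9] (2, 0);  [10] (6, 2);  [11] (2, 0);  [12] (6, 2);  [13] (7, 4);  [14] (7, 10);  [15] (7, 4);  [16] (7, 4);  [17] (7, 4);  [18] (3, 8);  [19] (4, 11);  [20] (2, 0);  [21] (3, 8)

Grouping the 21 weights by Ā_17-representative: 6 linkage classes.

[[1, 3, 10, 12], [2, 4, 5, 7, 19], [6, 14], [8, 9, 11, 20], [13, 15, 16, 17], [18, 21]]


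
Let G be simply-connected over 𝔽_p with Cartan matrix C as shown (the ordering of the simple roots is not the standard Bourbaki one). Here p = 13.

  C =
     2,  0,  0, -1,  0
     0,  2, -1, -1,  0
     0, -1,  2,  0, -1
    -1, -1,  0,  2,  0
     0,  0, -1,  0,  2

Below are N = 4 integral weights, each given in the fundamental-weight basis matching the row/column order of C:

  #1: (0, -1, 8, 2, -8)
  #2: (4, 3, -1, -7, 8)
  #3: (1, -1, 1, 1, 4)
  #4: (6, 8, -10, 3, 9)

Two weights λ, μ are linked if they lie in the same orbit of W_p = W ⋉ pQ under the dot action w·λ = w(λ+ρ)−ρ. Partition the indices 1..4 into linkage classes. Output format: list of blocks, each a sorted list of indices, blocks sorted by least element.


Dynkin diagram of C (from the 8 off-diagonal −1 entries): A_5.

Ā_13 reps of the 4 weights (A_5, coords as presented):

  1: (1, 0, 2, 3, 7)
  2: (1, 0, 2, 3, 7)
  3: (2, 0, 2, 2, 5)
  4: (1, 0, 2, 3, 7)

The 4 indices split into 2 linkage classes (same alcove rep ⇔ same W_13-dot-orbit):

[[1, 2, 4], [3]]


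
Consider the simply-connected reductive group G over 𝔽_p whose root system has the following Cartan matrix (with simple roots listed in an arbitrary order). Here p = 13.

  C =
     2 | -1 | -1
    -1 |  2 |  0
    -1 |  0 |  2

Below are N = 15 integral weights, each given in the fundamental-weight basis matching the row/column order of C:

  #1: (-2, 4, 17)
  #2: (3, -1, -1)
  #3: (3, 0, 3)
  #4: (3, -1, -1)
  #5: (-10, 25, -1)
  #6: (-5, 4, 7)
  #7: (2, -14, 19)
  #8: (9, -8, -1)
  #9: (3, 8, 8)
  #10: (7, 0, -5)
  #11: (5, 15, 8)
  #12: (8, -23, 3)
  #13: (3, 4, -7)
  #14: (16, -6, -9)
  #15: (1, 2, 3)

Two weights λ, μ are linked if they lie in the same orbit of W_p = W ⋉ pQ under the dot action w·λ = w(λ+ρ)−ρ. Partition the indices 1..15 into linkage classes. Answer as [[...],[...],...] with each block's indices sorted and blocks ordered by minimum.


Type A_3, rank 3, |W|=24; reorder rows/cols to standard.

W_13-reps of the 15 weights in Ā_13 (same 3-coord order as C):

  λ_1 → (4, 1, 4);  λ_2 → (4, 0, 0);  λ_3 → (4, 1, 4);  λ_4 → (4, 0, 0);  λ_5 → (4, 0, 0);  λ_6 → (4, 1, 4);  λ_7 → (3, 7, 0);  λ_8 → (3, 7, 0);  λ_9 → (4, 0, 0);  λ_10 → (4, 1, 4);  λ_11 → (2, 3, 4);  λ_12 → (4, 0, 0);  λ_13 → (2, 3, 4);  λ_14 → (4, 1, 4);  λ_15 → (2, 3, 4)

Partition of {1..15} into 4 W_13-dot-orbits:

[[1, 3, 6, 10, 14], [2, 4, 5, 9, 12], [7, 8], [11, 13, 15]]
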